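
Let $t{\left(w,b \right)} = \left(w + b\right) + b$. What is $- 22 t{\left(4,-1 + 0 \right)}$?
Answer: $-44$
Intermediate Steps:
$t{\left(w,b \right)} = w + 2 b$ ($t{\left(w,b \right)} = \left(b + w\right) + b = w + 2 b$)
$- 22 t{\left(4,-1 + 0 \right)} = - 22 \left(4 + 2 \left(-1 + 0\right)\right) = - 22 \left(4 + 2 \left(-1\right)\right) = - 22 \left(4 - 2\right) = \left(-22\right) 2 = -44$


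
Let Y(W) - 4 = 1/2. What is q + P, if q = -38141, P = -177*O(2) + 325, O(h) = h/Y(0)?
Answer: -113684/3 ≈ -37895.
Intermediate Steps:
Y(W) = 9/2 (Y(W) = 4 + 1/2 = 4 + 1*(½) = 4 + ½ = 9/2)
O(h) = 2*h/9 (O(h) = h/(9/2) = h*(2/9) = 2*h/9)
P = 739/3 (P = -118*2/3 + 325 = -177*4/9 + 325 = -236/3 + 325 = 739/3 ≈ 246.33)
q + P = -38141 + 739/3 = -113684/3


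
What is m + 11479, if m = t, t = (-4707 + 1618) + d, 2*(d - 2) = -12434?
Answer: 2175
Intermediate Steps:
d = -6215 (d = 2 + (½)*(-12434) = 2 - 6217 = -6215)
t = -9304 (t = (-4707 + 1618) - 6215 = -3089 - 6215 = -9304)
m = -9304
m + 11479 = -9304 + 11479 = 2175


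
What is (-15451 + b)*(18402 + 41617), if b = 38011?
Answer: 1354028640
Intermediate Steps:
(-15451 + b)*(18402 + 41617) = (-15451 + 38011)*(18402 + 41617) = 22560*60019 = 1354028640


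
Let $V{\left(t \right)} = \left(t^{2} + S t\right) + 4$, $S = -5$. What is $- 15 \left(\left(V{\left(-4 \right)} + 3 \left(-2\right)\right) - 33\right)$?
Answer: $-15$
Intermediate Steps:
$V{\left(t \right)} = 4 + t^{2} - 5 t$ ($V{\left(t \right)} = \left(t^{2} - 5 t\right) + 4 = 4 + t^{2} - 5 t$)
$- 15 \left(\left(V{\left(-4 \right)} + 3 \left(-2\right)\right) - 33\right) = - 15 \left(\left(\left(4 + \left(-4\right)^{2} - -20\right) + 3 \left(-2\right)\right) - 33\right) = - 15 \left(\left(\left(4 + 16 + 20\right) - 6\right) - 33\right) = - 15 \left(\left(40 - 6\right) - 33\right) = - 15 \left(34 - 33\right) = \left(-15\right) 1 = -15$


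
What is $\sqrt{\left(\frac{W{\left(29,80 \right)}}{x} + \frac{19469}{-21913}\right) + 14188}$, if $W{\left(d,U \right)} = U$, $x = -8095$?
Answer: $\frac{\sqrt{17856282796696944399}}{35477147} \approx 119.11$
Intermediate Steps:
$\sqrt{\left(\frac{W{\left(29,80 \right)}}{x} + \frac{19469}{-21913}\right) + 14188} = \sqrt{\left(\frac{80}{-8095} + \frac{19469}{-21913}\right) + 14188} = \sqrt{\left(80 \left(- \frac{1}{8095}\right) + 19469 \left(- \frac{1}{21913}\right)\right) + 14188} = \sqrt{\left(- \frac{16}{1619} - \frac{19469}{21913}\right) + 14188} = \sqrt{- \frac{31870919}{35477147} + 14188} = \sqrt{\frac{503317890717}{35477147}} = \frac{\sqrt{17856282796696944399}}{35477147}$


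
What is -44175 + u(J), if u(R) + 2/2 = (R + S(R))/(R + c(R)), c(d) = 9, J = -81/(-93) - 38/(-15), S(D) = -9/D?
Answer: -50419898385/1141343 ≈ -44176.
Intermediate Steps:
J = 1583/465 (J = -81*(-1/93) - 38*(-1/15) = 27/31 + 38/15 = 1583/465 ≈ 3.4043)
u(R) = -1 + (R - 9/R)/(9 + R) (u(R) = -1 + (R - 9/R)/(R + 9) = -1 + (R - 9/R)/(9 + R))
-44175 + u(J) = -44175 + 9*(-1 - 1*1583/465)/((1583/465)*(9 + 1583/465)) = -44175 + 9*(465/1583)*(-1 - 1583/465)/(5768/465) = -44175 + 9*(465/1583)*(465/5768)*(-2048/465) = -44175 - 1071360/1141343 = -50419898385/1141343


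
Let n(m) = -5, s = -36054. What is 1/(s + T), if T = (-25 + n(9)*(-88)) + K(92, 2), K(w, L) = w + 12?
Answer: -1/35535 ≈ -2.8141e-5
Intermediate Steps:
K(w, L) = 12 + w
T = 519 (T = (-25 - 5*(-88)) + (12 + 92) = (-25 + 440) + 104 = 415 + 104 = 519)
1/(s + T) = 1/(-36054 + 519) = 1/(-35535) = -1/35535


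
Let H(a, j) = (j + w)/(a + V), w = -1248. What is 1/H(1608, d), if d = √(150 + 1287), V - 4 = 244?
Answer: -772096/518689 - 1856*√1437/1556067 ≈ -1.5338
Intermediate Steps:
V = 248 (V = 4 + 244 = 248)
d = √1437 ≈ 37.908
H(a, j) = (-1248 + j)/(248 + a) (H(a, j) = (j - 1248)/(a + 248) = (-1248 + j)/(248 + a))
1/H(1608, d) = 1/((-1248 + √1437)/(248 + 1608)) = 1/((-1248 + √1437)/1856) = 1/(-39/58 + √1437/1856)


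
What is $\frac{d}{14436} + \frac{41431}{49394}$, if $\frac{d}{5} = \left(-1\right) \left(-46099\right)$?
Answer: $\frac{5991583973}{356525892} \approx 16.805$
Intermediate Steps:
$d = 230495$ ($d = 5 \left(\left(-1\right) \left(-46099\right)\right) = 5 \cdot 46099 = 230495$)
$\frac{d}{14436} + \frac{41431}{49394} = \frac{230495}{14436} + \frac{41431}{49394} = \frac{5991583973}{356525892}$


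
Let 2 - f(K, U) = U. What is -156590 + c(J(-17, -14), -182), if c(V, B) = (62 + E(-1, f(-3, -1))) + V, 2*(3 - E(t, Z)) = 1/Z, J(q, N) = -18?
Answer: -939259/6 ≈ -1.5654e+5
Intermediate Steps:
f(K, U) = 2 - U
E(t, Z) = 3 - 1/(2*Z)
c(V, B) = 389/6 + V (c(V, B) = (62 + (3 - 1/(2*(2 - 1*(-1))))) + V = (62 + (3 - 1/(2*(2 + 1)))) + V = (62 + (3 - 1/2/3)) + V = (62 + (3 - 1/2*1/3)) + V = (62 + (3 - 1/6)) + V = (62 + 17/6) + V = 389/6 + V)
-156590 + c(J(-17, -14), -182) = -156590 + (389/6 - 18) = -156590 + 281/6 = -939259/6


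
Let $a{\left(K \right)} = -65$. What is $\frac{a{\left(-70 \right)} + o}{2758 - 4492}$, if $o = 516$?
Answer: $- \frac{451}{1734} \approx -0.26009$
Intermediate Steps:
$\frac{a{\left(-70 \right)} + o}{2758 - 4492} = \frac{-65 + 516}{2758 - 4492} = \frac{451}{2758 - 4492} = \frac{451}{-1734} = 451 \left(- \frac{1}{1734}\right) = - \frac{451}{1734}$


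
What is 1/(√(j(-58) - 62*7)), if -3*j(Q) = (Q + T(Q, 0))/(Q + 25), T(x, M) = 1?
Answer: -I*√473253/14341 ≈ -0.04797*I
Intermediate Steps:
j(Q) = -(1 + Q)/(3*(25 + Q)) (j(Q) = -(Q + 1)/(3*(Q + 25)) = -(1 + Q)/(3*(25 + Q)))
1/(√(j(-58) - 62*7)) = 1/(√((-1 - 1*(-58))/(3*(25 - 58)) - 62*7)) = 1/(√((⅓)*(-1 + 58)/(-33) - 434)) = 1/(√((⅓)*(-1/33)*57 - 434)) = 1/(√(-19/33 - 434)) = 1/(√(-14341/33)) = 1/(I*√473253/33) = -I*√473253/14341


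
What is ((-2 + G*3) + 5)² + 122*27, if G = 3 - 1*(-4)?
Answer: 3870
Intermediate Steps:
G = 7 (G = 3 + 4 = 7)
((-2 + G*3) + 5)² + 122*27 = ((-2 + 7*3) + 5)² + 122*27 = ((-2 + 21) + 5)² + 3294 = (19 + 5)² + 3294 = 24² + 3294 = 576 + 3294 = 3870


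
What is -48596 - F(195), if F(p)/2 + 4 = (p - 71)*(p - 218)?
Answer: -42884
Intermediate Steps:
F(p) = -8 + 2*(-218 + p)*(-71 + p) (F(p) = -8 + 2*((p - 71)*(p - 218)) = -8 + 2*((-71 + p)*(-218 + p)) = -8 + 2*((-218 + p)*(-71 + p)) = -8 + 2*(-218 + p)*(-71 + p))
-48596 - F(195) = -48596 - (30948 - 578*195 + 2*195²) = -48596 - (30948 - 112710 + 2*38025) = -48596 - (30948 - 112710 + 76050) = -48596 - 1*(-5712) = -48596 + 5712 = -42884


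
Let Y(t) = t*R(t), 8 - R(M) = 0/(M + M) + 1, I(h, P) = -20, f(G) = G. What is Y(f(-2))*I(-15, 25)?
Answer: 280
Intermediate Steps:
R(M) = 7 (R(M) = 8 - (0/(M + M) + 1) = 8 - (0/((2*M)) + 1) = 8 - (0*(1/(2*M)) + 1) = 8 - (0 + 1) = 8 - 1*1 = 8 - 1 = 7)
Y(t) = 7*t (Y(t) = t*7 = 7*t)
Y(f(-2))*I(-15, 25) = (7*(-2))*(-20) = -14*(-20) = 280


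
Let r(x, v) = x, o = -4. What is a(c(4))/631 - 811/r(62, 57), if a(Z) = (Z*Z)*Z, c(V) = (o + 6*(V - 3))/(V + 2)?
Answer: -13816945/1056294 ≈ -13.081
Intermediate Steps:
c(V) = (-22 + 6*V)/(2 + V) (c(V) = (-4 + 6*(V - 3))/(V + 2) = (-4 + 6*(-3 + V))/(2 + V) = (-4 + (-18 + 6*V))/(2 + V) = (-22 + 6*V)/(2 + V))
a(Z) = Z³ (a(Z) = Z²*Z = Z³)
a(c(4))/631 - 811/r(62, 57) = (2*(-11 + 3*4)/(2 + 4))³/631 - 811/62 = (2*(-11 + 12)/6)³*(1/631) - 811*1/62 = (2*(⅙)*1)³*(1/631) - 811/62 = (⅓)³*(1/631) - 811/62 = (1/27)*(1/631) - 811/62 = 1/17037 - 811/62 = -13816945/1056294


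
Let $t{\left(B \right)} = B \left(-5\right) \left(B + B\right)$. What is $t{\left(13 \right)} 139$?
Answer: $-234910$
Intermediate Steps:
$t{\left(B \right)} = - 10 B^{2}$ ($t{\left(B \right)} = - 5 B 2 B = - 10 B^{2}$)
$t{\left(13 \right)} 139 = - 10 \cdot 13^{2} \cdot 139 = \left(-10\right) 169 \cdot 139 = \left(-1690\right) 139 = -234910$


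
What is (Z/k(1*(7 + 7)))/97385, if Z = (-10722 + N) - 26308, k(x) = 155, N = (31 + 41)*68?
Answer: -32134/15094675 ≈ -0.0021288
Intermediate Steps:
N = 4896 (N = 72*68 = 4896)
Z = -32134 (Z = (-10722 + 4896) - 26308 = -5826 - 26308 = -32134)
(Z/k(1*(7 + 7)))/97385 = -32134/155/97385 = -32134*1/155*(1/97385) = -32134/155*1/97385 = -32134/15094675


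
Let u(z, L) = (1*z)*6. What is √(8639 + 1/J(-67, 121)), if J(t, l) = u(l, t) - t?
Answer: 6*√150906314/793 ≈ 92.946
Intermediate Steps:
u(z, L) = 6*z (u(z, L) = z*6 = 6*z)
J(t, l) = -t + 6*l (J(t, l) = 6*l - t = -t + 6*l)
√(8639 + 1/J(-67, 121)) = √(8639 + 1/(-1*(-67) + 6*121)) = √(8639 + 1/(67 + 726)) = √(8639 + 1/793) = √(6850728/793) = 6*√150906314/793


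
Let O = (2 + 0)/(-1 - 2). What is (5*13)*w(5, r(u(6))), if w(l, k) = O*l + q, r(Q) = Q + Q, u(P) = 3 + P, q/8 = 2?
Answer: 2470/3 ≈ 823.33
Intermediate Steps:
q = 16 (q = 8*2 = 16)
r(Q) = 2*Q
O = -⅔ (O = 2/(-3) = 2*(-⅓) = -⅔ ≈ -0.66667)
w(l, k) = 16 - 2*l/3 (w(l, k) = -2*l/3 + 16 = 16 - 2*l/3)
(5*13)*w(5, r(u(6))) = (5*13)*(16 - ⅔*5) = 65*(16 - 10/3) = 65*(38/3) = 2470/3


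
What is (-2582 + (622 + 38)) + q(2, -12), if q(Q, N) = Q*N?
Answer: -1946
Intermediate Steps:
q(Q, N) = N*Q
(-2582 + (622 + 38)) + q(2, -12) = (-2582 + (622 + 38)) - 12*2 = (-2582 + 660) - 24 = -1922 - 24 = -1946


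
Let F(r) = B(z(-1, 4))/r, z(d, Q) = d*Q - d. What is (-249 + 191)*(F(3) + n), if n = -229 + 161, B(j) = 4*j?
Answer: 4176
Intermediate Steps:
z(d, Q) = -d + Q*d (z(d, Q) = Q*d - d = -d + Q*d)
n = -68
F(r) = -12/r (F(r) = (4*(-(-1 + 4)))/r = (4*(-1*3))/r = (4*(-3))/r = -12/r)
(-249 + 191)*(F(3) + n) = (-249 + 191)*(-12/3 - 68) = -58*(-12*⅓ - 68) = -58*(-4 - 68) = -58*(-72) = 4176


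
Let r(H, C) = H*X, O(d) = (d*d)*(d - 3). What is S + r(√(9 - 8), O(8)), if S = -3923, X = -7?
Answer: -3930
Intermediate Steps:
O(d) = d²*(-3 + d)
r(H, C) = -7*H (r(H, C) = H*(-7) = -7*H)
S + r(√(9 - 8), O(8)) = -3923 - 7*√(9 - 8) = -3923 - 7*√1 = -3923 - 7*1 = -3923 - 7 = -3930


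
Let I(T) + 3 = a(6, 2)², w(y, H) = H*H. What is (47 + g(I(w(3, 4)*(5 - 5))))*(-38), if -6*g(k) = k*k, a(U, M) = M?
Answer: -5339/3 ≈ -1779.7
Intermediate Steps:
w(y, H) = H²
I(T) = 1 (I(T) = -3 + 2² = -3 + 4 = 1)
g(k) = -k²/6 (g(k) = -k*k/6 = -k²/6)
(47 + g(I(w(3, 4)*(5 - 5))))*(-38) = (47 - ⅙*1²)*(-38) = (47 - ⅙*1)*(-38) = (47 - ⅙)*(-38) = (281/6)*(-38) = -5339/3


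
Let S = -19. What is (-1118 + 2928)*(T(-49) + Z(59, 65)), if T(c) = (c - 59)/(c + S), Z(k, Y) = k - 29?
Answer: 971970/17 ≈ 57175.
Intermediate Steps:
Z(k, Y) = -29 + k
T(c) = (-59 + c)/(-19 + c) (T(c) = (c - 59)/(c - 19) = (-59 + c)/(-19 + c))
(-1118 + 2928)*(T(-49) + Z(59, 65)) = (-1118 + 2928)*((-59 - 49)/(-19 - 49) + (-29 + 59)) = 1810*(-108/(-68) + 30) = 1810*(-1/68*(-108) + 30) = 1810*(27/17 + 30) = 1810*(537/17) = 971970/17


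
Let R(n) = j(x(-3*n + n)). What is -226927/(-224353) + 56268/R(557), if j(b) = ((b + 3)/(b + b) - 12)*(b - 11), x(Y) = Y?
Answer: 3851990788843/718630703125 ≈ 5.3602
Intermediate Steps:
j(b) = (-12 + (3 + b)/(2*b))*(-11 + b) (j(b) = ((3 + b)/((2*b)) - 12)*(-11 + b) = ((3 + b)*(1/(2*b)) - 12)*(-11 + b) = ((3 + b)/(2*b) - 12)*(-11 + b) = (-12 + (3 + b)/(2*b))*(-11 + b))
R(n) = 128 + 23*n + 33/(4*n) (R(n) = 128 - 33/(2*(-3*n + n)) - 23*(-3*n + n)/2 = 128 - 33*(-1/(2*n))/2 - (-23)*n = 128 - (-33)/(4*n) + 23*n = 128 + 33/(4*n) + 23*n = 128 + 23*n + 33/(4*n))
-226927/(-224353) + 56268/R(557) = -226927/(-224353) + 56268/(128 + 23*557 + (33/4)/557) = -226927*(-1/224353) + 56268/(128 + 12811 + (33/4)*(1/557)) = 226927/224353 + 56268/(128 + 12811 + 33/2228) = 226927/224353 + 56268/(28828125/2228) = 226927/224353 + 56268*(2228/28828125) = 226927/224353 + 13929456/3203125 = 3851990788843/718630703125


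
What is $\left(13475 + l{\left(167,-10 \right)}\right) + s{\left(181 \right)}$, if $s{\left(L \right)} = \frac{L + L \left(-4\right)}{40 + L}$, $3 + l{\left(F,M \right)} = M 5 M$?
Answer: $\frac{3087269}{221} \approx 13970.0$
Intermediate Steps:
$l{\left(F,M \right)} = -3 + 5 M^{2}$ ($l{\left(F,M \right)} = -3 + M 5 M = -3 + 5 M M = -3 + 5 M^{2}$)
$s{\left(L \right)} = - \frac{3 L}{40 + L}$ ($s{\left(L \right)} = \frac{L - 4 L}{40 + L} = \frac{\left(-3\right) L}{40 + L} = - \frac{3 L}{40 + L}$)
$\left(13475 + l{\left(167,-10 \right)}\right) + s{\left(181 \right)} = \left(13475 - \left(3 - 5 \left(-10\right)^{2}\right)\right) - \frac{543}{40 + 181} = \left(13475 + \left(-3 + 5 \cdot 100\right)\right) - \frac{543}{221} = \left(13475 + \left(-3 + 500\right)\right) - 543 \cdot \frac{1}{221} = \left(13475 + 497\right) - \frac{543}{221} = 13972 - \frac{543}{221} = \frac{3087269}{221}$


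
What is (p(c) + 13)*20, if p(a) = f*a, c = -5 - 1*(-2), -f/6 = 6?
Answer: 2420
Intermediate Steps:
f = -36 (f = -6*6 = -36)
c = -3 (c = -5 + 2 = -3)
p(a) = -36*a
(p(c) + 13)*20 = (-36*(-3) + 13)*20 = (108 + 13)*20 = 121*20 = 2420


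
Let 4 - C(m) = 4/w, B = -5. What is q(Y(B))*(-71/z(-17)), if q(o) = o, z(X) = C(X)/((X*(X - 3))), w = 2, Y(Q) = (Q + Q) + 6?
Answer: 48280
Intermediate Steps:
Y(Q) = 6 + 2*Q (Y(Q) = 2*Q + 6 = 6 + 2*Q)
C(m) = 2 (C(m) = 4 - 4/2 = 4 - 1*2 = 4 - 2 = 2)
z(X) = 2/(X*(-3 + X)) (z(X) = 2/((X*(X - 3))) = 2/((X*(-3 + X))) = 2*(1/(X*(-3 + X))) = 2/(X*(-3 + X)))
q(Y(B))*(-71/z(-17)) = (6 + 2*(-5))*(-71/(2/(-17*(-3 - 17)))) = (6 - 10)*(-71/(2*(-1/17)/(-20))) = -(-284)/(2*(-1/17)*(-1/20)) = -(-284)/1/170 = -(-284)*170 = -4*(-12070) = 48280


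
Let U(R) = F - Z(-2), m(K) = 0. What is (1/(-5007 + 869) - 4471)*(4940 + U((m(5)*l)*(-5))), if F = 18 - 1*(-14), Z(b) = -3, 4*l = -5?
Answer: -92042470025/4138 ≈ -2.2243e+7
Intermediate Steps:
l = -5/4 (l = (¼)*(-5) = -5/4 ≈ -1.2500)
F = 32 (F = 18 + 14 = 32)
U(R) = 35 (U(R) = 32 - 1*(-3) = 32 + 3 = 35)
(1/(-5007 + 869) - 4471)*(4940 + U((m(5)*l)*(-5))) = (1/(-5007 + 869) - 4471)*(4940 + 35) = (1/(-4138) - 4471)*4975 = (-1/4138 - 4471)*4975 = -18500999/4138*4975 = -92042470025/4138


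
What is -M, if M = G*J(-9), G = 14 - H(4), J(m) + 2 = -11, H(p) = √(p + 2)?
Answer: 182 - 13*√6 ≈ 150.16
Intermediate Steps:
H(p) = √(2 + p)
J(m) = -13 (J(m) = -2 - 11 = -13)
G = 14 - √6 (G = 14 - √(2 + 4) = 14 - √6 ≈ 11.551)
M = -182 + 13*√6 (M = (14 - √6)*(-13) = -182 + 13*√6 ≈ -150.16)
-M = -(-182 + 13*√6) = 182 - 13*√6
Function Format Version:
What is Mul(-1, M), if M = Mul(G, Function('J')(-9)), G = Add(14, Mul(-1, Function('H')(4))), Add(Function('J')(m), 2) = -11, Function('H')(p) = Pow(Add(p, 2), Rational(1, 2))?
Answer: Add(182, Mul(-13, Pow(6, Rational(1, 2)))) ≈ 150.16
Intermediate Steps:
Function('H')(p) = Pow(Add(2, p), Rational(1, 2))
Function('J')(m) = -13 (Function('J')(m) = Add(-2, -11) = -13)
G = Add(14, Mul(-1, Pow(6, Rational(1, 2)))) (G = Add(14, Mul(-1, Pow(Add(2, 4), Rational(1, 2)))) = Add(14, Mul(-1, Pow(6, Rational(1, 2)))) ≈ 11.551)
M = Add(-182, Mul(13, Pow(6, Rational(1, 2)))) (M = Mul(Add(14, Mul(-1, Pow(6, Rational(1, 2)))), -13) = Add(-182, Mul(13, Pow(6, Rational(1, 2)))) ≈ -150.16)
Mul(-1, M) = Mul(-1, Add(-182, Mul(13, Pow(6, Rational(1, 2))))) = Add(182, Mul(-13, Pow(6, Rational(1, 2))))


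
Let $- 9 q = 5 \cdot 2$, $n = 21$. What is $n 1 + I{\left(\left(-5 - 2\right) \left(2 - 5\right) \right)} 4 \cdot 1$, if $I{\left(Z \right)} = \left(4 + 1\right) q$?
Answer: $- \frac{11}{9} \approx -1.2222$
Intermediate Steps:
$q = - \frac{10}{9}$ ($q = - \frac{5 \cdot 2}{9} = \left(- \frac{1}{9}\right) 10 = - \frac{10}{9} \approx -1.1111$)
$I{\left(Z \right)} = - \frac{50}{9}$ ($I{\left(Z \right)} = \left(4 + 1\right) \left(- \frac{10}{9}\right) = 5 \left(- \frac{10}{9}\right) = - \frac{50}{9}$)
$n 1 + I{\left(\left(-5 - 2\right) \left(2 - 5\right) \right)} 4 \cdot 1 = 21 \cdot 1 + \left(- \frac{50}{9}\right) 4 \cdot 1 = 21 - \frac{200}{9} = - \frac{11}{9}$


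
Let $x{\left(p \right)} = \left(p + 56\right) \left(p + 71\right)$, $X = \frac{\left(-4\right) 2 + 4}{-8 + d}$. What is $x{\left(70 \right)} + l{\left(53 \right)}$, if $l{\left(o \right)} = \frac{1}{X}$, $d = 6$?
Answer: $\frac{35533}{2} \approx 17767.0$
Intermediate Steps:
$X = 2$ ($X = \frac{\left(-4\right) 2 + 4}{-8 + 6} = \frac{-8 + 4}{-2} = \left(-4\right) \left(- \frac{1}{2}\right) = 2$)
$x{\left(p \right)} = \left(56 + p\right) \left(71 + p\right)$
$l{\left(o \right)} = \frac{1}{2}$
$x{\left(70 \right)} + l{\left(53 \right)} = \left(3976 + 70^{2} + 127 \cdot 70\right) + \frac{1}{2} = \left(3976 + 4900 + 8890\right) + \frac{1}{2} = 17766 + \frac{1}{2} = \frac{35533}{2}$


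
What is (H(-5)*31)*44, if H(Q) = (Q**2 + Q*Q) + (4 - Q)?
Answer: 80476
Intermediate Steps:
H(Q) = 4 - Q + 2*Q**2 (H(Q) = (Q**2 + Q**2) + (4 - Q) = 2*Q**2 + (4 - Q) = 4 - Q + 2*Q**2)
(H(-5)*31)*44 = ((4 - 1*(-5) + 2*(-5)**2)*31)*44 = ((4 + 5 + 2*25)*31)*44 = ((4 + 5 + 50)*31)*44 = (59*31)*44 = 1829*44 = 80476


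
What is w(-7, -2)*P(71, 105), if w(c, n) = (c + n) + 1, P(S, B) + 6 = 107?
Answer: -808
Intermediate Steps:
P(S, B) = 101 (P(S, B) = -6 + 107 = 101)
w(c, n) = 1 + c + n
w(-7, -2)*P(71, 105) = (1 - 7 - 2)*101 = -8*101 = -808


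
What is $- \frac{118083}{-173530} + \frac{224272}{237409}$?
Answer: $\frac{9564555301}{5885369110} \approx 1.6251$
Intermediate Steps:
$- \frac{118083}{-173530} + \frac{224272}{237409} = \left(-118083\right) \left(- \frac{1}{173530}\right) + 224272 \cdot \frac{1}{237409} = \frac{16869}{24790} + \frac{224272}{237409} = \frac{9564555301}{5885369110}$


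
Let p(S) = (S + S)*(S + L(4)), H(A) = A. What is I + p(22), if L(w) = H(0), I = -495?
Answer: 473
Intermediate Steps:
L(w) = 0
p(S) = 2*S² (p(S) = (S + S)*(S + 0) = (2*S)*S = 2*S²)
I + p(22) = -495 + 2*22² = -495 + 2*484 = -495 + 968 = 473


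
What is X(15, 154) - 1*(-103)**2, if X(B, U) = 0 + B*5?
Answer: -10534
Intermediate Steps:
X(B, U) = 5*B (X(B, U) = 0 + 5*B = 5*B)
X(15, 154) - 1*(-103)**2 = 5*15 - 1*(-103)**2 = 75 - 1*10609 = 75 - 10609 = -10534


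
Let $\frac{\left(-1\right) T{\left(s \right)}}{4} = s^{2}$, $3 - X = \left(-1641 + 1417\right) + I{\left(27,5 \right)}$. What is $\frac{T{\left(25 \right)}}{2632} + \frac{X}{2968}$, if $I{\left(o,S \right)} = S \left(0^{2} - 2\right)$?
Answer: $- \frac{121361}{139496} \approx -0.87$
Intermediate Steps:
$I{\left(o,S \right)} = - 2 S$ ($I{\left(o,S \right)} = S \left(0 - 2\right) = S \left(-2\right) = - 2 S$)
$X = 237$ ($X = 3 - \left(\left(-1641 + 1417\right) - 10\right) = 3 - \left(-224 - 10\right) = 3 - -234 = 3 + 234 = 237$)
$T{\left(s \right)} = - 4 s^{2}$
$\frac{T{\left(25 \right)}}{2632} + \frac{X}{2968} = \frac{\left(-4\right) 25^{2}}{2632} + \frac{237}{2968} = \left(-4\right) 625 \cdot \frac{1}{2632} + 237 \cdot \frac{1}{2968} = \left(-2500\right) \frac{1}{2632} + \frac{237}{2968} = - \frac{625}{658} + \frac{237}{2968} = - \frac{121361}{139496}$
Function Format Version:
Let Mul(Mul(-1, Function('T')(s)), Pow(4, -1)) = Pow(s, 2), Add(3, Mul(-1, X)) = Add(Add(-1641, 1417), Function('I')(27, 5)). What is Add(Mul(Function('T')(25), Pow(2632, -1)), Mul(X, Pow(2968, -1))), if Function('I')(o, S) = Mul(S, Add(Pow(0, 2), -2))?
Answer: Rational(-121361, 139496) ≈ -0.87000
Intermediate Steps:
Function('I')(o, S) = Mul(-2, S) (Function('I')(o, S) = Mul(S, Add(0, -2)) = Mul(S, -2) = Mul(-2, S))
X = 237 (X = Add(3, Mul(-1, Add(Add(-1641, 1417), Mul(-2, 5)))) = Add(3, Mul(-1, Add(-224, -10))) = Add(3, Mul(-1, -234)) = Add(3, 234) = 237)
Function('T')(s) = Mul(-4, Pow(s, 2))
Add(Mul(Function('T')(25), Pow(2632, -1)), Mul(X, Pow(2968, -1))) = Add(Mul(Mul(-4, Pow(25, 2)), Pow(2632, -1)), Mul(237, Pow(2968, -1))) = Add(Mul(Mul(-4, 625), Rational(1, 2632)), Mul(237, Rational(1, 2968))) = Add(Mul(-2500, Rational(1, 2632)), Rational(237, 2968)) = Add(Rational(-625, 658), Rational(237, 2968)) = Rational(-121361, 139496)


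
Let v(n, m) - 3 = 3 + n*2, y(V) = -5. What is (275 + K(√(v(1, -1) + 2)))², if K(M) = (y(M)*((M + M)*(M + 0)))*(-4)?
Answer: 455625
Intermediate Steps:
v(n, m) = 6 + 2*n (v(n, m) = 3 + (3 + n*2) = 3 + (3 + 2*n) = 6 + 2*n)
K(M) = 40*M² (K(M) = -5*(M + M)*(M + 0)*(-4) = -5*2*M*M*(-4) = -10*M²*(-4) = 40*M²)
(275 + K(√(v(1, -1) + 2)))² = (275 + 40*(√((6 + 2*1) + 2))²)² = (275 + 40*(√((6 + 2) + 2))²)² = (275 + 40*(√(8 + 2))²)² = (275 + 40*(√10)²)² = (275 + 40*10)² = (275 + 400)² = 675² = 455625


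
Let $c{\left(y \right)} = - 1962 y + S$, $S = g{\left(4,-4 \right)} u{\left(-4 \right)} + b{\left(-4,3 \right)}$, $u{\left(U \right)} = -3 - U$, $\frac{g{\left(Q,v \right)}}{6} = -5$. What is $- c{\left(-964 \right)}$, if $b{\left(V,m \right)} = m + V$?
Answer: $-1891337$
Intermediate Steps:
$g{\left(Q,v \right)} = -30$ ($g{\left(Q,v \right)} = 6 \left(-5\right) = -30$)
$b{\left(V,m \right)} = V + m$
$S = -31$ ($S = - 30 \left(-3 - -4\right) + \left(-4 + 3\right) = - 30 \left(-3 + 4\right) - 1 = \left(-30\right) 1 - 1 = -30 - 1 = -31$)
$c{\left(y \right)} = -31 - 1962 y$ ($c{\left(y \right)} = - 1962 y - 31 = -31 - 1962 y$)
$- c{\left(-964 \right)} = - (-31 - -1891368) = - (-31 + 1891368) = \left(-1\right) 1891337 = -1891337$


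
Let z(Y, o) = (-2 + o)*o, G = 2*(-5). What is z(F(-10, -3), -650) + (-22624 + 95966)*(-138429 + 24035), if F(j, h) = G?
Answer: -8389460948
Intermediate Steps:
G = -10
F(j, h) = -10
z(Y, o) = o*(-2 + o)
z(F(-10, -3), -650) + (-22624 + 95966)*(-138429 + 24035) = -650*(-2 - 650) + (-22624 + 95966)*(-138429 + 24035) = -650*(-652) + 73342*(-114394) = 423800 - 8389884748 = -8389460948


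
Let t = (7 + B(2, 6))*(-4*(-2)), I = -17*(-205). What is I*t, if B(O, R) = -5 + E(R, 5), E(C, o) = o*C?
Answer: 892160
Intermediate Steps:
E(C, o) = C*o
B(O, R) = -5 + 5*R (B(O, R) = -5 + R*5 = -5 + 5*R)
I = 3485
t = 256 (t = (7 + (-5 + 5*6))*(-4*(-2)) = (7 + (-5 + 30))*8 = (7 + 25)*8 = 32*8 = 256)
I*t = 3485*256 = 892160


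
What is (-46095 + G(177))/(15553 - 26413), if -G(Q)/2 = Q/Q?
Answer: 46097/10860 ≈ 4.2447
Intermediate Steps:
G(Q) = -2 (G(Q) = -2*Q/Q = -2*1 = -2)
(-46095 + G(177))/(15553 - 26413) = (-46095 - 2)/(15553 - 26413) = -46097/(-10860) = -46097*(-1/10860) = 46097/10860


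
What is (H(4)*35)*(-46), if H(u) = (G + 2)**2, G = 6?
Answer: -103040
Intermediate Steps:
H(u) = 64 (H(u) = (6 + 2)**2 = 8**2 = 64)
(H(4)*35)*(-46) = (64*35)*(-46) = 2240*(-46) = -103040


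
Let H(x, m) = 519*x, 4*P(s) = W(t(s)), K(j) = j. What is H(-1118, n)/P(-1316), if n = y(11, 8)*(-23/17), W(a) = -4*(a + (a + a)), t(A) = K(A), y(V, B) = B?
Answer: -96707/658 ≈ -146.97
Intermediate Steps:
t(A) = A
W(a) = -12*a (W(a) = -4*(a + 2*a) = -12*a)
P(s) = -3*s (P(s) = (-12*s)/4 = -3*s)
n = -184/17 (n = 8*(-23/17) = -184/17 ≈ -10.824)
H(-1118, n)/P(-1316) = (519*(-1118))/((-3*(-1316))) = -580242/3948 = -580242*1/3948 = -96707/658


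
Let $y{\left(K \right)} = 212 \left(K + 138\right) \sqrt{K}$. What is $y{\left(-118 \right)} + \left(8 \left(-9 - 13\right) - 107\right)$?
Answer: $-283 + 4240 i \sqrt{118} \approx -283.0 + 46058.0 i$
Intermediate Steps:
$y{\left(K \right)} = \sqrt{K} \left(29256 + 212 K\right)$ ($y{\left(K \right)} = 212 \left(138 + K\right) \sqrt{K} = \left(29256 + 212 K\right) \sqrt{K} = \sqrt{K} \left(29256 + 212 K\right)$)
$y{\left(-118 \right)} + \left(8 \left(-9 - 13\right) - 107\right) = 212 \sqrt{-118} \left(138 - 118\right) + \left(8 \left(-9 - 13\right) - 107\right) = 212 i \sqrt{118} \cdot 20 + \left(8 \left(-9 - 13\right) - 107\right) = 4240 i \sqrt{118} + \left(8 \left(-22\right) - 107\right) = 4240 i \sqrt{118} - 283 = -283 + 4240 i \sqrt{118}$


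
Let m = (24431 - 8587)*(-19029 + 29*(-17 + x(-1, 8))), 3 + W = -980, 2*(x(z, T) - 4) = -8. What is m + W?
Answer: -309307551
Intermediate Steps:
x(z, T) = 0 (x(z, T) = 4 + (½)*(-8) = 4 - 4 = 0)
W = -983 (W = -3 - 980 = -983)
m = -309306568 (m = (24431 - 8587)*(-19029 + 29*(-17 + 0)) = 15844*(-19029 + 29*(-17)) = 15844*(-19029 - 493) = 15844*(-19522) = -309306568)
m + W = -309306568 - 983 = -309307551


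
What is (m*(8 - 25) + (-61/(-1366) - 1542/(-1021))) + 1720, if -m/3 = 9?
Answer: 3041189447/1394686 ≈ 2180.6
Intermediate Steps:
m = -27 (m = -3*9 = -27)
(m*(8 - 25) + (-61/(-1366) - 1542/(-1021))) + 1720 = (-27*(8 - 25) + (-61/(-1366) - 1542/(-1021))) + 1720 = (-27*(-17) + (-61*(-1/1366) - 1542*(-1/1021))) + 1720 = (459 + (61/1366 + 1542/1021)) + 1720 = (459 + 2168653/1394686) + 1720 = 642329527/1394686 + 1720 = 3041189447/1394686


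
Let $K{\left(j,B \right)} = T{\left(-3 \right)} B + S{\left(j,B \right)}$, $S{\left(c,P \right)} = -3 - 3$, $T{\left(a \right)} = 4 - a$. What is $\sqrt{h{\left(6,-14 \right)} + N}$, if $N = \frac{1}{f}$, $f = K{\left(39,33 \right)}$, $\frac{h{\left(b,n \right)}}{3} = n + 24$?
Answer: $\frac{\sqrt{6751}}{15} \approx 5.4776$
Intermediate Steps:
$h{\left(b,n \right)} = 72 + 3 n$ ($h{\left(b,n \right)} = 3 \left(n + 24\right) = 3 \left(24 + n\right) = 72 + 3 n$)
$S{\left(c,P \right)} = -6$
$K{\left(j,B \right)} = -6 + 7 B$ ($K{\left(j,B \right)} = \left(4 - -3\right) B - 6 = \left(4 + 3\right) B - 6 = 7 B - 6 = -6 + 7 B$)
$f = 225$ ($f = -6 + 7 \cdot 33 = -6 + 231 = 225$)
$N = \frac{1}{225} \approx 0.0044444$
$\sqrt{h{\left(6,-14 \right)} + N} = \sqrt{\left(72 + 3 \left(-14\right)\right) + \frac{1}{225}} = \sqrt{\left(72 - 42\right) + \frac{1}{225}} = \sqrt{30 + \frac{1}{225}} = \sqrt{\frac{6751}{225}} = \frac{\sqrt{6751}}{15}$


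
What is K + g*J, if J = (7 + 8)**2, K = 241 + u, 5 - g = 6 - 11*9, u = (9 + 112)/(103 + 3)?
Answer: 2362967/106 ≈ 22292.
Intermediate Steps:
u = 121/106 ≈ 1.1415
g = 98 (g = 5 - (6 - 11*9) = 5 - (6 - 99) = 5 - 1*(-93) = 5 + 93 = 98)
K = 25667/106 (K = 241 + 121/106 = 25667/106 ≈ 242.14)
J = 225 (J = 15**2 = 225)
K + g*J = 25667/106 + 98*225 = 25667/106 + 22050 = 2362967/106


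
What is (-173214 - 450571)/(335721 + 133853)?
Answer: -623785/469574 ≈ -1.3284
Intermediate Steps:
(-173214 - 450571)/(335721 + 133853) = -623785/469574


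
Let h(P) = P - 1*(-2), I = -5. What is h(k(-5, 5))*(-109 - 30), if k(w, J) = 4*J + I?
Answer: -2363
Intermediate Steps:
k(w, J) = -5 + 4*J (k(w, J) = 4*J - 5 = -5 + 4*J)
h(P) = 2 + P (h(P) = P + 2 = 2 + P)
h(k(-5, 5))*(-109 - 30) = (2 + (-5 + 4*5))*(-109 - 30) = (2 + (-5 + 20))*(-139) = (2 + 15)*(-139) = 17*(-139) = -2363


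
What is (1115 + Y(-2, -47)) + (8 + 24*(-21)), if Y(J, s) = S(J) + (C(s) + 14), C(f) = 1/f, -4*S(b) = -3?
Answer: 119141/188 ≈ 633.73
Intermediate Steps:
S(b) = 3/4 (S(b) = -1/4*(-3) = 3/4)
Y(J, s) = 59/4 + 1/s (Y(J, s) = 3/4 + (1/s + 14) = 3/4 + (14 + 1/s) = 59/4 + 1/s)
(1115 + Y(-2, -47)) + (8 + 24*(-21)) = (1115 + (59/4 + 1/(-47))) + (8 + 24*(-21)) = (1115 + (59/4 - 1/47)) + (8 - 504) = (1115 + 2769/188) - 496 = 212389/188 - 496 = 119141/188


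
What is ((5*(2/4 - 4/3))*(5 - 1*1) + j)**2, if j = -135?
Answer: 207025/9 ≈ 23003.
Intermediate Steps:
((5*(2/4 - 4/3))*(5 - 1*1) + j)**2 = ((5*(2/4 - 4/3))*(5 - 1*1) - 135)**2 = ((5*(2*(1/4) - 4*1/3))*(5 - 1) - 135)**2 = ((5*(1/2 - 4/3))*4 - 135)**2 = ((5*(-5/6))*4 - 135)**2 = (-25/6*4 - 135)**2 = (-50/3 - 135)**2 = (-455/3)**2 = 207025/9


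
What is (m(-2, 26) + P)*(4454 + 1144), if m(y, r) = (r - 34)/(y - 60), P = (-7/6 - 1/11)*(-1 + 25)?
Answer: -57368304/341 ≈ -1.6824e+5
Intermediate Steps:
P = -332/11 (P = (-7*⅙ - 1*1/11)*24 = (-7/6 - 1/11)*24 = -83/66*24 = -332/11 ≈ -30.182)
m(y, r) = (-34 + r)/(-60 + y)
(m(-2, 26) + P)*(4454 + 1144) = ((-34 + 26)/(-60 - 2) - 332/11)*(4454 + 1144) = (-8/(-62) - 332/11)*5598 = (-1/62*(-8) - 332/11)*5598 = (4/31 - 332/11)*5598 = -10248/341*5598 = -57368304/341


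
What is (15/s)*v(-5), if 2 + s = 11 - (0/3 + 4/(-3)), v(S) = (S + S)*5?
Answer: -2250/31 ≈ -72.581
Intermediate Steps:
v(S) = 10*S (v(S) = (2*S)*5 = 10*S)
s = 31/3 (s = -2 + (11 - (0/3 + 4/(-3))) = -2 + (11 - (0*(⅓) + 4*(-⅓))) = -2 + (11 - (0 - 4/3)) = -2 + (11 - 1*(-4/3)) = -2 + (11 + 4/3) = -2 + 37/3 = 31/3 ≈ 10.333)
(15/s)*v(-5) = (15/(31/3))*(10*(-5)) = ((3/31)*15)*(-50) = (45/31)*(-50) = -2250/31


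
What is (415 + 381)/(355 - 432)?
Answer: -796/77 ≈ -10.338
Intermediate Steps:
(415 + 381)/(355 - 432) = 796/(-77) = 796*(-1/77) = -796/77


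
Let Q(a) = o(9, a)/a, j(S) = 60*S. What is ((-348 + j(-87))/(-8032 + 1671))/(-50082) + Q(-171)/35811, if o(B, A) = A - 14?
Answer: 4139848427/325138477717827 ≈ 1.2733e-5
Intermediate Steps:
o(B, A) = -14 + A
Q(a) = (-14 + a)/a
((-348 + j(-87))/(-8032 + 1671))/(-50082) + Q(-171)/35811 = ((-348 + 60*(-87))/(-8032 + 1671))/(-50082) + ((-14 - 171)/(-171))/35811 = ((-348 - 5220)/(-6361))*(-1/50082) - 1/171*(-185)*(1/35811) = -5568*(-1/6361)*(-1/50082) + (185/171)*(1/35811) = (5568/6361)*(-1/50082) + 185/6123681 = -928/53095267 + 185/6123681 = 4139848427/325138477717827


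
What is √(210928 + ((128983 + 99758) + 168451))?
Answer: 2*√152030 ≈ 779.82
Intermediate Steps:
√(210928 + ((128983 + 99758) + 168451)) = √(210928 + (228741 + 168451)) = √(210928 + 397192) = √608120 = 2*√152030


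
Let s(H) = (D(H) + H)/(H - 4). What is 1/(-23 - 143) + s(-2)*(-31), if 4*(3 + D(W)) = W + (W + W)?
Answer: -33455/996 ≈ -33.589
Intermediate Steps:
D(W) = -3 + 3*W/4 (D(W) = -3 + (W + (W + W))/4 = -3 + (W + 2*W)/4 = -3 + (3*W)/4 = -3 + 3*W/4)
s(H) = (-3 + 7*H/4)/(-4 + H) (s(H) = ((-3 + 3*H/4) + H)/(H - 4) = (-3 + 7*H/4)/(-4 + H))
1/(-23 - 143) + s(-2)*(-31) = 1/(-23 - 143) + ((-12 + 7*(-2))/(4*(-4 - 2)))*(-31) = 1/(-166) + ((1/4)*(-12 - 14)/(-6))*(-31) = -1/166 + ((1/4)*(-1/6)*(-26))*(-31) = -1/166 + (13/12)*(-31) = -1/166 - 403/12 = -33455/996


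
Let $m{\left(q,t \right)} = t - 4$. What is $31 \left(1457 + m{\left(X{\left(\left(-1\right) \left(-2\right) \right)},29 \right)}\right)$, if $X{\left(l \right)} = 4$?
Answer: $45942$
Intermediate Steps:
$m{\left(q,t \right)} = -4 + t$
$31 \left(1457 + m{\left(X{\left(\left(-1\right) \left(-2\right) \right)},29 \right)}\right) = 31 \left(1457 + \left(-4 + 29\right)\right) = 31 \left(1457 + 25\right) = 31 \cdot 1482 = 45942$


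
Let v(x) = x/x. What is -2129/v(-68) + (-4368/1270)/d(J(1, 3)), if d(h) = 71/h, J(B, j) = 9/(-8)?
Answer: -95983508/45085 ≈ -2128.9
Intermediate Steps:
J(B, j) = -9/8 (J(B, j) = 9*(-⅛) = -9/8)
v(x) = 1
-2129/v(-68) + (-4368/1270)/d(J(1, 3)) = -2129/1 + (-4368/1270)/((71/(-9/8))) = -2129*1 + (-4368*1/1270)/((71*(-8/9))) = -2129 - 2184/(635*(-568/9)) = -2129 - 2184/635*(-9/568) = -2129 + 2457/45085 = -95983508/45085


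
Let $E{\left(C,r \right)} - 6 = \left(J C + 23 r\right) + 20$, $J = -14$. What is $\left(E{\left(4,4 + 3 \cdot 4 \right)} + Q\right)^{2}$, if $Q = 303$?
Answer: $410881$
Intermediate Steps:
$E{\left(C,r \right)} = 26 - 14 C + 23 r$ ($E{\left(C,r \right)} = 6 - \left(-20 - 23 r + 14 C\right) = 6 + \left(20 - 14 C + 23 r\right) = 26 - 14 C + 23 r$)
$\left(E{\left(4,4 + 3 \cdot 4 \right)} + Q\right)^{2} = \left(\left(26 - 56 + 23 \left(4 + 3 \cdot 4\right)\right) + 303\right)^{2} = \left(\left(26 - 56 + 23 \left(4 + 12\right)\right) + 303\right)^{2} = \left(\left(26 - 56 + 23 \cdot 16\right) + 303\right)^{2} = \left(\left(26 - 56 + 368\right) + 303\right)^{2} = \left(338 + 303\right)^{2} = 641^{2} = 410881$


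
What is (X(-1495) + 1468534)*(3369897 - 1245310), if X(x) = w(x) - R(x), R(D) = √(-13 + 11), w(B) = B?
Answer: 3116851987893 - 2124587*I*√2 ≈ 3.1169e+12 - 3.0046e+6*I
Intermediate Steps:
R(D) = I*√2 (R(D) = √(-2) = I*√2)
X(x) = x - I*√2
(X(-1495) + 1468534)*(3369897 - 1245310) = ((-1495 - I*√2) + 1468534)*(3369897 - 1245310) = (1467039 - I*√2)*2124587 = 3116851987893 - 2124587*I*√2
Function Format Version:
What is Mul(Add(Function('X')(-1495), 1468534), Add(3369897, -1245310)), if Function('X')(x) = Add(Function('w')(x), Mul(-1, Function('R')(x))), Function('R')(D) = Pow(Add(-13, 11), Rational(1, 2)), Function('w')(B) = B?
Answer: Add(3116851987893, Mul(-2124587, I, Pow(2, Rational(1, 2)))) ≈ Add(3.1169e+12, Mul(-3.0046e+6, I))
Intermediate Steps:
Function('R')(D) = Mul(I, Pow(2, Rational(1, 2))) (Function('R')(D) = Pow(-2, Rational(1, 2)) = Mul(I, Pow(2, Rational(1, 2))))
Function('X')(x) = Add(x, Mul(-1, I, Pow(2, Rational(1, 2)))) (Function('X')(x) = Add(x, Mul(-1, Mul(I, Pow(2, Rational(1, 2))))) = Add(x, Mul(-1, I, Pow(2, Rational(1, 2)))))
Mul(Add(Function('X')(-1495), 1468534), Add(3369897, -1245310)) = Mul(Add(Add(-1495, Mul(-1, I, Pow(2, Rational(1, 2)))), 1468534), Add(3369897, -1245310)) = Mul(Add(1467039, Mul(-1, I, Pow(2, Rational(1, 2)))), 2124587) = Add(3116851987893, Mul(-2124587, I, Pow(2, Rational(1, 2))))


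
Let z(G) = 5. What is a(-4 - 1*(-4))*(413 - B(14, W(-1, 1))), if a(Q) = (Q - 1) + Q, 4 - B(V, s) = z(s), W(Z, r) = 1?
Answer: -414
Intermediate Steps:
B(V, s) = -1 (B(V, s) = 4 - 1*5 = 4 - 5 = -1)
a(Q) = -1 + 2*Q (a(Q) = (-1 + Q) + Q = -1 + 2*Q)
a(-4 - 1*(-4))*(413 - B(14, W(-1, 1))) = (-1 + 2*(-4 - 1*(-4)))*(413 - 1*(-1)) = (-1 + 2*(-4 + 4))*(413 + 1) = (-1 + 2*0)*414 = (-1 + 0)*414 = -1*414 = -414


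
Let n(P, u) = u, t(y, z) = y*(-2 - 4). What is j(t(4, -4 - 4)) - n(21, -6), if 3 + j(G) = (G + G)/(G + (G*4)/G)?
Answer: 27/5 ≈ 5.4000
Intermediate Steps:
t(y, z) = -6*y (t(y, z) = y*(-6) = -6*y)
j(G) = -3 + 2*G/(4 + G) (j(G) = -3 + (G + G)/(G + (G*4)/G) = -3 + (2*G)/(G + (4*G)/G) = -3 + (2*G)/(G + 4) = -3 + (2*G)/(4 + G) = -3 + 2*G/(4 + G))
j(t(4, -4 - 4)) - n(21, -6) = (-12 - (-6)*4)/(4 - 6*4) - 1*(-6) = (-12 - 1*(-24))/(4 - 24) + 6 = (-12 + 24)/(-20) + 6 = -1/20*12 + 6 = -3/5 + 6 = 27/5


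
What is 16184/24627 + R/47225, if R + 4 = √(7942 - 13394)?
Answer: 764190892/1163010075 + 2*I*√1363/47225 ≈ 0.65708 + 0.0015635*I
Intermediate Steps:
R = -4 + 2*I*√1363 (R = -4 + √(7942 - 13394) = -4 + √(-5452) = -4 + 2*I*√1363 ≈ -4.0 + 73.838*I)
16184/24627 + R/47225 = 16184/24627 + (-4 + 2*I*√1363)/47225 = 16184*(1/24627) + (-4 + 2*I*√1363)*(1/47225) = 16184/24627 + (-4/47225 + 2*I*√1363/47225) = 764190892/1163010075 + 2*I*√1363/47225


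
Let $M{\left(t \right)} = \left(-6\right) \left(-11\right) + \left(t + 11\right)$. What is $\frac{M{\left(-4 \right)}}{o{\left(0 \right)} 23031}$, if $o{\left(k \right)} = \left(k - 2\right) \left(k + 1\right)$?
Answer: $- \frac{73}{46062} \approx -0.0015848$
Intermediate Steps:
$o{\left(k \right)} = \left(1 + k\right) \left(-2 + k\right)$ ($o{\left(k \right)} = \left(-2 + k\right) \left(1 + k\right) = \left(1 + k\right) \left(-2 + k\right)$)
$M{\left(t \right)} = 77 + t$ ($M{\left(t \right)} = 66 + \left(11 + t\right) = 77 + t$)
$\frac{M{\left(-4 \right)}}{o{\left(0 \right)} 23031} = \frac{77 - 4}{\left(-2 + 0^{2} - 0\right) 23031} = \frac{73}{\left(-2 + 0 + 0\right) 23031} = \frac{73}{\left(-2\right) 23031} = \frac{73}{-46062} = 73 \left(- \frac{1}{46062}\right) = - \frac{73}{46062}$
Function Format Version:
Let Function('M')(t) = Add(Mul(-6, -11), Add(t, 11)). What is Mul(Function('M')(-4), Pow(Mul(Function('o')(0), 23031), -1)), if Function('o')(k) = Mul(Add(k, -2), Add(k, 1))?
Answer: Rational(-73, 46062) ≈ -0.0015848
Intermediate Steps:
Function('o')(k) = Mul(Add(1, k), Add(-2, k)) (Function('o')(k) = Mul(Add(-2, k), Add(1, k)) = Mul(Add(1, k), Add(-2, k)))
Function('M')(t) = Add(77, t) (Function('M')(t) = Add(66, Add(11, t)) = Add(77, t))
Mul(Function('M')(-4), Pow(Mul(Function('o')(0), 23031), -1)) = Mul(Add(77, -4), Pow(Mul(Add(-2, Pow(0, 2), Mul(-1, 0)), 23031), -1)) = Mul(73, Pow(Mul(Add(-2, 0, 0), 23031), -1)) = Mul(73, Pow(Mul(-2, 23031), -1)) = Mul(73, Pow(-46062, -1)) = Mul(73, Rational(-1, 46062)) = Rational(-73, 46062)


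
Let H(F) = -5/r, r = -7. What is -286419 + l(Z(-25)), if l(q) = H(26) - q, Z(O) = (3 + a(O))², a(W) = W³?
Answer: -1710333116/7 ≈ -2.4433e+8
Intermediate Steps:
H(F) = 5/7 (H(F) = -5/(-7) = -5*(-⅐) = 5/7)
Z(O) = (3 + O³)²
l(q) = 5/7 - q
-286419 + l(Z(-25)) = -286419 + (5/7 - (3 + (-25)³)²) = -286419 + (5/7 - (3 - 15625)²) = -286419 + (5/7 - 1*(-15622)²) = -286419 + (5/7 - 1*244046884) = -286419 + (5/7 - 244046884) = -286419 - 1708328183/7 = -1710333116/7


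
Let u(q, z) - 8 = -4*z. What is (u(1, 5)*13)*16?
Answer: -2496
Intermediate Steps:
u(q, z) = 8 - 4*z
(u(1, 5)*13)*16 = ((8 - 4*5)*13)*16 = ((8 - 20)*13)*16 = -12*13*16 = -156*16 = -2496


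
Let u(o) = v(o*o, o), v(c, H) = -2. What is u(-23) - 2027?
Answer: -2029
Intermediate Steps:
u(o) = -2
u(-23) - 2027 = -2 - 2027 = -2029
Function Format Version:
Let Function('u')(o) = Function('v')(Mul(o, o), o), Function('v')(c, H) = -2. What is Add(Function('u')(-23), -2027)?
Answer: -2029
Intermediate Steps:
Function('u')(o) = -2
Add(Function('u')(-23), -2027) = Add(-2, -2027) = -2029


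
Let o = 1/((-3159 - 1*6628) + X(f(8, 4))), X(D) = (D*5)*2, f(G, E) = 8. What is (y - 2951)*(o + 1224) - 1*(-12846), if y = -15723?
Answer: -221747951236/9707 ≈ -2.2844e+7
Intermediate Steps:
X(D) = 10*D (X(D) = (5*D)*2 = 10*D)
o = -1/9707 (o = 1/((-3159 - 1*6628) + 10*8) = 1/((-3159 - 6628) + 80) = 1/(-9787 + 80) = 1/(-9707) = -1/9707 ≈ -0.00010302)
(y - 2951)*(o + 1224) - 1*(-12846) = (-15723 - 2951)*(-1/9707 + 1224) - 1*(-12846) = -18674*11881367/9707 + 12846 = -221872647358/9707 + 12846 = -221747951236/9707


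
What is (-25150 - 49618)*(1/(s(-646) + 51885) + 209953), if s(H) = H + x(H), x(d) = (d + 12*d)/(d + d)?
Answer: -1608879725416400/102491 ≈ -1.5698e+10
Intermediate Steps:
x(d) = 13/2 (x(d) = (13*d)/((2*d)) = (13*d)*(1/(2*d)) = 13/2)
s(H) = 13/2 + H (s(H) = H + 13/2 = 13/2 + H)
(-25150 - 49618)*(1/(s(-646) + 51885) + 209953) = (-25150 - 49618)*(1/((13/2 - 646) + 51885) + 209953) = -74768*(1/(-1279/2 + 51885) + 209953) = -74768*(1/(102491/2) + 209953) = -74768*(2/102491 + 209953) = -74768*21518292925/102491 = -1608879725416400/102491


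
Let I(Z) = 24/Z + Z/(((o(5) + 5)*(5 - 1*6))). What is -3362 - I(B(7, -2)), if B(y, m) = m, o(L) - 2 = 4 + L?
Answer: -26801/8 ≈ -3350.1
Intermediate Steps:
o(L) = 6 + L (o(L) = 2 + (4 + L) = 6 + L)
I(Z) = 24/Z - Z/16 (I(Z) = 24/Z + Z/((((6 + 5) + 5)*(5 - 1*6))) = 24/Z + Z/(((11 + 5)*(5 - 6))) = 24/Z + Z/((16*(-1))) = 24/Z + Z/(-16) = 24/Z + Z*(-1/16) = 24/Z - Z/16)
-3362 - I(B(7, -2)) = -3362 - (24/(-2) - 1/16*(-2)) = -3362 - (24*(-½) + ⅛) = -3362 - (-12 + ⅛) = -3362 - 1*(-95/8) = -3362 + 95/8 = -26801/8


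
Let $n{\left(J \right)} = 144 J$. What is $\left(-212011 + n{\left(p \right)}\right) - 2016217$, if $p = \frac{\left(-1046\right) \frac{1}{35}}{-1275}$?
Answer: $- \frac{33144841292}{14875} \approx -2.2282 \cdot 10^{6}$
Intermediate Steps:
$p = \frac{1046}{44625}$ ($p = \left(-1046\right) \frac{1}{35} \left(- \frac{1}{1275}\right) = \left(- \frac{1046}{35}\right) \left(- \frac{1}{1275}\right) = \frac{1046}{44625} \approx 0.02344$)
$\left(-212011 + n{\left(p \right)}\right) - 2016217 = \left(-212011 + 144 \cdot \frac{1046}{44625}\right) - 2016217 = \left(-212011 + \frac{50208}{14875}\right) - 2016217 = - \frac{3153613417}{14875} - 2016217 = - \frac{33144841292}{14875}$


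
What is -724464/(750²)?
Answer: -20124/15625 ≈ -1.2879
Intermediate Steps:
-724464/(750²) = -724464/562500 = -724464*1/562500 = -20124/15625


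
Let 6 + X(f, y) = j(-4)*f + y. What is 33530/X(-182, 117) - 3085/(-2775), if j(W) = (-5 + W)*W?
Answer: -1626117/397195 ≈ -4.0940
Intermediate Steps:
j(W) = W*(-5 + W)
X(f, y) = -6 + y + 36*f (X(f, y) = -6 + ((-4*(-5 - 4))*f + y) = -6 + ((-4*(-9))*f + y) = -6 + (36*f + y) = -6 + (y + 36*f) = -6 + y + 36*f)
33530/X(-182, 117) - 3085/(-2775) = 33530/(-6 + 117 + 36*(-182)) - 3085/(-2775) = 33530/(-6 + 117 - 6552) - 3085*(-1/2775) = 33530/(-6441) + 617/555 = 33530*(-1/6441) + 617/555 = -33530/6441 + 617/555 = -1626117/397195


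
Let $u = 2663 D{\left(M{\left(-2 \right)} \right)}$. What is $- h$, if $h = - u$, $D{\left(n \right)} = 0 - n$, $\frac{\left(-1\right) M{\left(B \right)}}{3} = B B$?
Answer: $31956$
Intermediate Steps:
$M{\left(B \right)} = - 3 B^{2}$ ($M{\left(B \right)} = - 3 B B = - 3 B^{2}$)
$D{\left(n \right)} = - n$
$u = 31956$ ($u = 2663 \left(- \left(-3\right) \left(-2\right)^{2}\right) = 2663 \left(- \left(-3\right) 4\right) = 2663 \left(\left(-1\right) \left(-12\right)\right) = 2663 \cdot 12 = 31956$)
$h = -31956$ ($h = \left(-1\right) 31956 = -31956$)
$- h = \left(-1\right) \left(-31956\right) = 31956$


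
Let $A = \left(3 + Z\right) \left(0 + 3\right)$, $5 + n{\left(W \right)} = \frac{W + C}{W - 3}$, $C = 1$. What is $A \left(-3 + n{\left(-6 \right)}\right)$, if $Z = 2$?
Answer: $- \frac{335}{3} \approx -111.67$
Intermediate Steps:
$n{\left(W \right)} = -5 + \frac{1 + W}{-3 + W}$ ($n{\left(W \right)} = -5 + \frac{W + 1}{W - 3} = -5 + \frac{1 + W}{-3 + W}$)
$A = 15$ ($A = \left(3 + 2\right) \left(0 + 3\right) = 5 \cdot 3 = 15$)
$A \left(-3 + n{\left(-6 \right)}\right) = 15 \left(-3 + \frac{4 \left(4 - -6\right)}{-3 - 6}\right) = 15 \left(-3 + \frac{4 \left(4 + 6\right)}{-9}\right) = 15 \left(-3 + 4 \left(- \frac{1}{9}\right) 10\right) = 15 \left(-3 - \frac{40}{9}\right) = 15 \left(- \frac{67}{9}\right) = - \frac{335}{3}$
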